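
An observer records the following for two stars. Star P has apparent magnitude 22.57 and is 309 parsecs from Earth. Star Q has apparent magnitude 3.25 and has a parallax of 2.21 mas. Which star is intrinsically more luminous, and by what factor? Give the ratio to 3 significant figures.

Star P: M = m − 5 log₁₀ d + 5 = 22.57 − 5·2.4900 + 5 = 15.120
Star Q: p = 2.21 mas = 2.21×10^-3″ → d = 1/p = 452.5 pc
Star Q: M = m − 5 log₁₀ d + 5 = 3.25 − 5·2.6556 + 5 = -5.028
ΔM = M_P − M_Q = 15.120 − (-5.028) = 20.148; smaller M is more luminous → Star Q.
L ratio = 10^(0.4 |ΔM|) = 10^8.059 = 1.146×10^8

Star Q is more luminous, by a factor of 1.15×10^8.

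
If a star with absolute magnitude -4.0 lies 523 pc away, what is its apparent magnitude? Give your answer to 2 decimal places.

m ≈ 4.59

m = M + 5 log₁₀ d − 5 = -4.0 + 5·2.7185 − 5 = 4.593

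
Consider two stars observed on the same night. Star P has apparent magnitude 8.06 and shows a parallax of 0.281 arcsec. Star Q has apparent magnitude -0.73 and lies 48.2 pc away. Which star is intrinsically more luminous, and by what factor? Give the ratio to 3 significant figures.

Star Q is more luminous, by a factor of 602000.

Star P: d = 1/p = 1/0.281″ = 3.559 pc
Star P: M = m − 5 log₁₀ d + 5 = 8.06 − 5·0.5513 + 5 = 10.304
Star Q: M = m − 5 log₁₀ d + 5 = -0.73 − 5·1.6830 + 5 = -4.145
ΔM = M_P − M_Q = 10.304 − (-4.145) = 14.449; smaller M is more luminous → Star Q.
L ratio = 10^(0.4 |ΔM|) = 10^5.780 = 601900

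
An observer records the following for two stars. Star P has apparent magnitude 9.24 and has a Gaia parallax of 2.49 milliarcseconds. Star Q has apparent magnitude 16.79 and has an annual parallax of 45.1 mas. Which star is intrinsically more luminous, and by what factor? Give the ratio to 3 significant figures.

Star P: p = 2.49 mas = 2.49×10^-3″ → d = 1/p = 401.6 pc
Star P: M = m − 5 log₁₀ d + 5 = 9.24 − 5·2.6038 + 5 = 1.221
Star Q: p = 45.1 mas = 0.0451″ → d = 1/p = 22.17 pc
Star Q: M = m − 5 log₁₀ d + 5 = 16.79 − 5·1.3458 + 5 = 15.061
ΔM = M_P − M_Q = 1.221 − (15.061) = -13.840; smaller M is more luminous → Star P.
L ratio = 10^(0.4 |ΔM|) = 10^5.536 = 343500

Star P is more luminous, by a factor of 344000.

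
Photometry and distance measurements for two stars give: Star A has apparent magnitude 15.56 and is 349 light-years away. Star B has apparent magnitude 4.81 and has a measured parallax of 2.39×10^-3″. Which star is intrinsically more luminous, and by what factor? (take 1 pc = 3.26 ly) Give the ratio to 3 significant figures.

Star B is more luminous, by a factor of 305000.

Star A: d = 349 ly / 3.26 = 107.1 pc
Star A: M = m − 5 log₁₀ d + 5 = 15.56 − 5·2.0296 + 5 = 10.412
Star B: d = 1/p = 1/2.39×10^-3″ = 418.4 pc
Star B: M = m − 5 log₁₀ d + 5 = 4.81 − 5·2.6216 + 5 = -3.298
ΔM = M_A − M_B = 10.412 − (-3.298) = 13.710; smaller M is more luminous → Star B.
L ratio = 10^(0.4 |ΔM|) = 10^5.484 = 304800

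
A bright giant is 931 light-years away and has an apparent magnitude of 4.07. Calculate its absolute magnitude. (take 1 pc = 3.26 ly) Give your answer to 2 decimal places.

d = 931 ly / 3.26 = 285.6 pc
5 log₁₀(d/10 pc) = 5 log₁₀(285.6) − 5 = 7.279
M = m − 5 log₁₀(d/10) = 4.07 − 7.279 = -3.209

M ≈ -3.21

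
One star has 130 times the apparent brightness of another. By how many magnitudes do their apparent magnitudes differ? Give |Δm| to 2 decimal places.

Pogson: Δm = −2.5 log₁₀(ratio) = −2.5 log₁₀(130) = −2.5 × 2.1139 = -5.285

|Δm| ≈ 5.28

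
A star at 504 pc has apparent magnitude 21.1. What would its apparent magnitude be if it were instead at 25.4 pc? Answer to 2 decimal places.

m ≈ 14.61

Flux ∝ 1/d², so Δm = 5 log₁₀(d₂/d₁) = 5 log₁₀(25.4/504) = -6.488
m₂ = m₁ + Δm = 21.1 + (-6.488) = 14.612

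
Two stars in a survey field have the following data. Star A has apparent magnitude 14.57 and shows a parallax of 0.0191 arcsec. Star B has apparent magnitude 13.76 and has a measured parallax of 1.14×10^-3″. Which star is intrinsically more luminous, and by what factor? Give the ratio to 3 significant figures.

Star B is more luminous, by a factor of 592.

Star A: d = 1/p = 1/0.0191″ = 52.36 pc
Star A: M = m − 5 log₁₀ d + 5 = 14.57 − 5·1.7190 + 5 = 10.975
Star B: d = 1/p = 1/1.14×10^-3″ = 877.2 pc
Star B: M = m − 5 log₁₀ d + 5 = 13.76 − 5·2.9431 + 5 = 4.045
ΔM = M_A − M_B = 10.975 − (4.045) = 6.931; smaller M is more luminous → Star B.
L ratio = 10^(0.4 |ΔM|) = 10^2.772 = 591.9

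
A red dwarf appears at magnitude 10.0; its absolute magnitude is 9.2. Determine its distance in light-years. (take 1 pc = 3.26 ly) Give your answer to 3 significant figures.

d ≈ 47.1 ly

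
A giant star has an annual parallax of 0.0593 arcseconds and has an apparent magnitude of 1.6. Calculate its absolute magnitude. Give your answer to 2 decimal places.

M ≈ 0.47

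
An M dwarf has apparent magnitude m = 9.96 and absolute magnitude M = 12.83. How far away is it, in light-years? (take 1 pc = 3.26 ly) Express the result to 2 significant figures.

d ≈ 8.7 ly

Distance modulus: m − M = 9.96 − (12.83) = -2.870
m − M = 5 log₁₀ d − 5
log₁₀ d = (m − M)/5 + 1 = 0.4260
d = 10^0.4260 = 2.667 pc
= 8.694 ly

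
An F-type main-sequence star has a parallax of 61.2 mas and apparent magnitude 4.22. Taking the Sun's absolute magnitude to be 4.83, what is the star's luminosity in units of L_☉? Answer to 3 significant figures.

L/L_☉ ≈ 4.68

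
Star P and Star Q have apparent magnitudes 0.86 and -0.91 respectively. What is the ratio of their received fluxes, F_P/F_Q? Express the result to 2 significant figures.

Magnitude difference = 1.77
Flux ratio = 10^(−0.4 Δm) = 10^(−0.4 × 1.77) = 10^-0.708 = 0.1959

F_P/F_Q ≈ 0.20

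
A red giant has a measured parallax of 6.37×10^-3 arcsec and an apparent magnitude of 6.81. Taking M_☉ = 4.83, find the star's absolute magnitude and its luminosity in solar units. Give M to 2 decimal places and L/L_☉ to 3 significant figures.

d = 1/p = 1/6.37×10^-3″ = 157.0 pc
M = m − 5 log₁₀ d + 5 = 6.81 − 5·2.1959 + 5 = 0.831
M − M_☉ = 0.831 − 4.83 = -3.999
L/L_☉ = 10^(−0.4 × -3.999) = 39.79

M ≈ 0.83; L/L_☉ ≈ 39.8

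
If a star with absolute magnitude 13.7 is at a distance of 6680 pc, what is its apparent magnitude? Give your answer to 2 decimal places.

m = M + 5 log₁₀ d − 5 = 13.7 + 5·3.8248 − 5 = 27.824

m ≈ 27.82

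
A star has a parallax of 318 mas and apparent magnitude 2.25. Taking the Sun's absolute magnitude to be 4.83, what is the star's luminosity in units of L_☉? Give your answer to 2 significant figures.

d = 1/p = 1000/318 mas = 3.145 pc
M = m − 5 log₁₀ d + 5 = 2.25 − 5·0.4976 + 5 = 4.762
M − M_☉ = 4.762 − 4.83 = -0.068
L/L_☉ = 10^(−0.4 × -0.068) = 1.065

L/L_☉ ≈ 1.1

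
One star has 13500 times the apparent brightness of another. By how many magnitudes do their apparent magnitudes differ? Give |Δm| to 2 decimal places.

Pogson: Δm = −2.5 log₁₀(ratio) = −2.5 log₁₀(13500) = −2.5 × 4.1303 = -10.326

|Δm| ≈ 10.33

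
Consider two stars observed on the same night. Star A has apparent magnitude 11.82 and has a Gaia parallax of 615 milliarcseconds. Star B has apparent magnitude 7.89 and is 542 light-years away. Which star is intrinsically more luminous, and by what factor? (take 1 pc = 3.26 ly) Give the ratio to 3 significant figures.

Star A: p = 615 mas = 0.615″ → d = 1/p = 1.626 pc
Star A: M = m − 5 log₁₀ d + 5 = 11.82 − 5·0.2111 + 5 = 15.764
Star B: d = 542 ly / 3.26 = 166.3 pc
Star B: M = m − 5 log₁₀ d + 5 = 7.89 − 5·2.2208 + 5 = 1.786
ΔM = M_A − M_B = 15.764 − (1.786) = 13.978; smaller M is more luminous → Star B.
L ratio = 10^(0.4 |ΔM|) = 10^5.591 = 390200

Star B is more luminous, by a factor of 390000.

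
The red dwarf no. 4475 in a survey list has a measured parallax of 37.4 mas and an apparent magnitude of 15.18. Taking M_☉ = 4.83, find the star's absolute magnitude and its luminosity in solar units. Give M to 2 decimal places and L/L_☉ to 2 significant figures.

M ≈ 13.04; L/L_☉ ≈ 5.2×10^-4

d = 1/p = 1000/37.4 mas = 26.74 pc
M = m − 5 log₁₀ d + 5 = 15.18 − 5·1.4271 + 5 = 13.044
M − M_☉ = 13.044 − 4.83 = 8.214
L/L_☉ = 10^(−0.4 × 8.214) = 5.179×10^-4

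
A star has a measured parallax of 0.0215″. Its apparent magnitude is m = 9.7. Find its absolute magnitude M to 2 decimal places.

M ≈ 6.36

d = 1/p = 1/0.0215″ = 46.51 pc
5 log₁₀(d/10 pc) = 5 log₁₀(46.51) − 5 = 3.338
M = m − 5 log₁₀(d/10) = 9.7 − 3.338 = 6.362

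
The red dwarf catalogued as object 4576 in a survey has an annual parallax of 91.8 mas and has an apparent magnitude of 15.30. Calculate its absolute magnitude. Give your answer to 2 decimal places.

p = 91.8 mas = 0.0918″ → d = 1/p = 10.89 pc
5 log₁₀(d/10 pc) = 5 log₁₀(10.89) − 5 = 0.186
M = m − 5 log₁₀(d/10) = 15.30 − 0.186 = 15.114

M ≈ 15.11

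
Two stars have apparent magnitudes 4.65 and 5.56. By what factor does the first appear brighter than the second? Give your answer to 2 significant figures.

2.3

Δm = 4.65 − (5.56) = -0.91
Flux ratio = 10^(−0.4 Δm) = 10^(−0.4 × -0.91) = 10^0.364 = 2.312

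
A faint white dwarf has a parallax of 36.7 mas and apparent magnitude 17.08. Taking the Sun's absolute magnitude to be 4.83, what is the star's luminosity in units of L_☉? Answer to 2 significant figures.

L/L_☉ ≈ 9.3×10^-5

d = 1/p = 1000/36.7 mas = 27.25 pc
M = m − 5 log₁₀ d + 5 = 17.08 − 5·1.4353 + 5 = 14.903
M − M_☉ = 14.903 − 4.83 = 10.073
L/L_☉ = 10^(−0.4 × 10.073) = 9.347×10^-5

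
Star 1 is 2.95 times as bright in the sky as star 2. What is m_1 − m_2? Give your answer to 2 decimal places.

m_1 − m_2 ≈ -1.17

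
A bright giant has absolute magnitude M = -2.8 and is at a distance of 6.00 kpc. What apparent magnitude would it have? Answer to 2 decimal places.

m ≈ 11.09

d = 6.00 kpc = 6000 pc
m = M + 5 log₁₀ d − 5 = -2.8 + 5·3.7782 − 5 = 11.091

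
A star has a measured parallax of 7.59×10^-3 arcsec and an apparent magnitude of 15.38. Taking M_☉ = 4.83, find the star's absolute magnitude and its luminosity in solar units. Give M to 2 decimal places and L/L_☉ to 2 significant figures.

d = 1/p = 1/7.59×10^-3″ = 131.8 pc
M = m − 5 log₁₀ d + 5 = 15.38 − 5·2.1198 + 5 = 9.781
M − M_☉ = 9.781 − 4.83 = 4.951
L/L_☉ = 10^(−0.4 × 4.951) = 0.01046

M ≈ 9.78; L/L_☉ ≈ 0.010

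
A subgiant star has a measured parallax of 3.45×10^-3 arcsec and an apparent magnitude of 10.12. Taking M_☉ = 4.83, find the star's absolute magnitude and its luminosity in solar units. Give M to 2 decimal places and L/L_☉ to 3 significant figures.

M ≈ 2.81; L/L_☉ ≈ 6.43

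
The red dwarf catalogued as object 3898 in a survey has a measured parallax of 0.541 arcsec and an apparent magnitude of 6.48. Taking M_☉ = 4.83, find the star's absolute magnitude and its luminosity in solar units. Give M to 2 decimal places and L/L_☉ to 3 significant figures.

d = 1/p = 1/0.541″ = 1.848 pc
M = m − 5 log₁₀ d + 5 = 6.48 − 5·0.2668 + 5 = 10.146
M − M_☉ = 10.146 − 4.83 = 5.316
L/L_☉ = 10^(−0.4 × 5.316) = 7.475×10^-3

M ≈ 10.15; L/L_☉ ≈ 7.47×10^-3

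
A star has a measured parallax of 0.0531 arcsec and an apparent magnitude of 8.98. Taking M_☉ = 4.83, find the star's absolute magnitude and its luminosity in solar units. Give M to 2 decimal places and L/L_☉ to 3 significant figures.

M ≈ 7.61; L/L_☉ ≈ 0.0776

d = 1/p = 1/0.0531″ = 18.83 pc
M = m − 5 log₁₀ d + 5 = 8.98 − 5·1.2749 + 5 = 7.605
M − M_☉ = 7.605 − 4.83 = 2.775
L/L_☉ = 10^(−0.4 × 2.775) = 0.07759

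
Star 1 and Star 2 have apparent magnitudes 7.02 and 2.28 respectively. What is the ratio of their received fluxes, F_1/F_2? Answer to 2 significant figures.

Δm = 7.02 − (2.28) = 4.74
Flux ratio = 10^(−0.4 Δm) = 10^(−0.4 × 4.74) = 10^-1.896 = 0.01271

F_1/F_2 ≈ 0.013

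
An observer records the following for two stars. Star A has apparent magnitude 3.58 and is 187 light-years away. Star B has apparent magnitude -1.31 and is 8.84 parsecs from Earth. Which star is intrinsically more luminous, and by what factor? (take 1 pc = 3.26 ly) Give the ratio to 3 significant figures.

Star A: d = 187 ly / 3.26 = 57.36 pc
Star A: M = m − 5 log₁₀ d + 5 = 3.58 − 5·1.7586 + 5 = -0.213
Star B: M = m − 5 log₁₀ d + 5 = -1.31 − 5·0.9465 + 5 = -1.042
ΔM = M_A − M_B = -0.213 − (-1.042) = 0.829; smaller M is more luminous → Star B.
L ratio = 10^(0.4 |ΔM|) = 10^0.332 = 2.146

Star B is more luminous, by a factor of 2.15.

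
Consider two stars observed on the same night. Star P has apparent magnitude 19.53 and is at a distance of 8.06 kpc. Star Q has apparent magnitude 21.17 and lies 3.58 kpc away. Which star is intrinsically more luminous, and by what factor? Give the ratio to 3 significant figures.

Star P: d = 8.06 kpc = 8060 pc
Star P: M = m − 5 log₁₀ d + 5 = 19.53 − 5·3.9063 + 5 = 4.998
Star Q: d = 3.58 kpc = 3580 pc
Star Q: M = m − 5 log₁₀ d + 5 = 21.17 − 5·3.5539 + 5 = 8.401
ΔM = M_P − M_Q = 4.998 − (8.401) = -3.402; smaller M is more luminous → Star P.
L ratio = 10^(0.4 |ΔM|) = 10^1.361 = 22.96

Star P is more luminous, by a factor of 23.0.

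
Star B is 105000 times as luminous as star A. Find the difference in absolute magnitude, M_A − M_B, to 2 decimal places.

M_A − M_B ≈ 12.55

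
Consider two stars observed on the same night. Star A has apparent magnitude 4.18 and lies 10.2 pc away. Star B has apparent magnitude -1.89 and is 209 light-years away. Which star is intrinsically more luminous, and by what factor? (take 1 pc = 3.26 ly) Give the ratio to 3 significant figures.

Star A: M = m − 5 log₁₀ d + 5 = 4.18 − 5·1.0086 + 5 = 4.137
Star B: d = 209 ly / 3.26 = 64.11 pc
Star B: M = m − 5 log₁₀ d + 5 = -1.89 − 5·1.8069 + 5 = -5.925
ΔM = M_A − M_B = 4.137 − (-5.925) = 10.062; smaller M is more luminous → Star B.
L ratio = 10^(0.4 |ΔM|) = 10^4.025 = 10580

Star B is more luminous, by a factor of 10600.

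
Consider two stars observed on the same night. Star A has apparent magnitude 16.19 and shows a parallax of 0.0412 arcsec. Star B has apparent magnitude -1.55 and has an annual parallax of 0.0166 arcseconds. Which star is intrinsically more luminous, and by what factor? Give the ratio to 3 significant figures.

Star A: d = 1/p = 1/0.0412″ = 24.27 pc
Star A: M = m − 5 log₁₀ d + 5 = 16.19 − 5·1.3851 + 5 = 14.264
Star B: d = 1/p = 1/0.0166″ = 60.24 pc
Star B: M = m − 5 log₁₀ d + 5 = -1.55 − 5·1.7799 + 5 = -5.449
ΔM = M_A − M_B = 14.264 − (-5.449) = 19.714; smaller M is more luminous → Star B.
L ratio = 10^(0.4 |ΔM|) = 10^7.886 = 7.684×10^7

Star B is more luminous, by a factor of 7.68×10^7.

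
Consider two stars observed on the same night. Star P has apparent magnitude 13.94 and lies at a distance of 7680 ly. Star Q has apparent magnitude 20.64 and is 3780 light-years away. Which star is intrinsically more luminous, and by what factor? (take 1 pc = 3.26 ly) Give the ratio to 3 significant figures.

Star P is more luminous, by a factor of 1980.

Star P: d = 7680 ly / 3.26 = 2356 pc
Star P: M = m − 5 log₁₀ d + 5 = 13.94 − 5·3.3721 + 5 = 2.079
Star Q: d = 3780 ly / 3.26 = 1160 pc
Star Q: M = m − 5 log₁₀ d + 5 = 20.64 − 5·3.0643 + 5 = 10.319
ΔM = M_P − M_Q = 2.079 − (10.319) = -8.239; smaller M is more luminous → Star P.
L ratio = 10^(0.4 |ΔM|) = 10^3.296 = 1976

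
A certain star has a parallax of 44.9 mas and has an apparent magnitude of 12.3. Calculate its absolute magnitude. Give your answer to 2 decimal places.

p = 44.9 mas = 0.0449″ → d = 1/p = 22.27 pc
5 log₁₀(d/10 pc) = 5 log₁₀(22.27) − 5 = 1.739
M = m − 5 log₁₀(d/10) = 12.3 − 1.739 = 10.561

M ≈ 10.56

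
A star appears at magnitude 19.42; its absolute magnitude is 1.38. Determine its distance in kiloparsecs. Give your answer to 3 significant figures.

d ≈ 40.6 kpc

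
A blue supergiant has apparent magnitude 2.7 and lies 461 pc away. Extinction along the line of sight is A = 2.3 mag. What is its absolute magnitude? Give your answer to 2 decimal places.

5 log₁₀(d/10 pc) = 5 log₁₀(461.0) − 5 = 8.319
M = m − 5 log₁₀(d/10) − A = 2.7 − 8.319 − 2.3 = -7.919

M ≈ -7.92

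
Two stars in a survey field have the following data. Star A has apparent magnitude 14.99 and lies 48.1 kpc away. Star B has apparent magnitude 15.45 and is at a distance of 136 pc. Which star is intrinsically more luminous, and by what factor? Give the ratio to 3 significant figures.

Star A is more luminous, by a factor of 191000.

Star A: d = 48.1 kpc = 48100 pc
Star A: M = m − 5 log₁₀ d + 5 = 14.99 − 5·4.6821 + 5 = -3.421
Star B: M = m − 5 log₁₀ d + 5 = 15.45 − 5·2.1335 + 5 = 9.782
ΔM = M_A − M_B = -3.421 − (9.782) = -13.203; smaller M is more luminous → Star A.
L ratio = 10^(0.4 |ΔM|) = 10^5.281 = 191100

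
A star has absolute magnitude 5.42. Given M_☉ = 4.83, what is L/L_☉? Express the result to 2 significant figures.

M − M_☉ = 5.42 − 4.83 = 0.590
L/L_☉ = 10^(−0.4 (M − M_☉)) = 10^-0.236 = 0.5808

L/L_☉ ≈ 0.58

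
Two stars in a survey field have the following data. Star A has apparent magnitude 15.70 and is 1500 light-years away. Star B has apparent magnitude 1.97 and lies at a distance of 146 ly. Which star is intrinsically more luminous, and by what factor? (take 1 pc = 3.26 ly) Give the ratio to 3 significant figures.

Star B is more luminous, by a factor of 2940.

Star A: d = 1500 ly / 3.26 = 460.1 pc
Star A: M = m − 5 log₁₀ d + 5 = 15.70 − 5·2.6629 + 5 = 7.386
Star B: d = 146 ly / 3.26 = 44.79 pc
Star B: M = m − 5 log₁₀ d + 5 = 1.97 − 5·1.6511 + 5 = -1.286
ΔM = M_A − M_B = 7.386 − (-1.286) = 8.671; smaller M is more luminous → Star B.
L ratio = 10^(0.4 |ΔM|) = 10^3.469 = 2941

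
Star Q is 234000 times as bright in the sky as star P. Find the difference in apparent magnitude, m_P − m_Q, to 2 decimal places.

Pogson: Δm = −2.5 log₁₀(ratio) = −2.5 log₁₀(234000) = −2.5 × 5.3692 = -13.423
Star Q is brighter so has the smaller magnitude: m_P − m_Q is positive.

m_P − m_Q ≈ 13.42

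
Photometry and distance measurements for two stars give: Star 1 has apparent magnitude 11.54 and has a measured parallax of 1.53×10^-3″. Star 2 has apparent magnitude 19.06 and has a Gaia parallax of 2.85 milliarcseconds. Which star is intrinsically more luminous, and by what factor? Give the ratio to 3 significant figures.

Star 1 is more luminous, by a factor of 3530.

Star 1: d = 1/p = 1/1.53×10^-3″ = 653.6 pc
Star 1: M = m − 5 log₁₀ d + 5 = 11.54 − 5·2.8153 + 5 = 2.463
Star 2: p = 2.85 mas = 2.85×10^-3″ → d = 1/p = 350.9 pc
Star 2: M = m − 5 log₁₀ d + 5 = 19.06 − 5·2.5452 + 5 = 11.334
ΔM = M_1 − M_2 = 2.463 − (11.334) = -8.871; smaller M is more luminous → Star 1.
L ratio = 10^(0.4 |ΔM|) = 10^3.548 = 3534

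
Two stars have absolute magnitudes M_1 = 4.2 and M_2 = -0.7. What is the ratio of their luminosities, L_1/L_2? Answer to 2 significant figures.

L_1/L_2 ≈ 0.011

ΔM = M_1 − M_2 = 4.9
L_1/L_2 = 10^(−0.4 ΔM) = 10^-1.960 = 0.01096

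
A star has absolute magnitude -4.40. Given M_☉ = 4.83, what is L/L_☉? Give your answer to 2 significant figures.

L/L_☉ ≈ 4900

M − M_☉ = -4.40 − 4.83 = -9.230
L/L_☉ = 10^(−0.4 (M − M_☉)) = 10^3.692 = 4920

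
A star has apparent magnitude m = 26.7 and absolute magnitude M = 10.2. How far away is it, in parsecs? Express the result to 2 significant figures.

μ = m − M = 16.500
m − M = 5 log₁₀ d − 5
log₁₀ d = (m − M)/5 + 1 = 4.3000
d = 10^4.3000 = 19950 pc

d ≈ 20000 pc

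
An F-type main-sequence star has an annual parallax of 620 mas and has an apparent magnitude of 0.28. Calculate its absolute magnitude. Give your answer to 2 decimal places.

p = 620 mas = 0.620″ → d = 1/p = 1.613 pc
5 log₁₀(d/10 pc) = 5 log₁₀(1.613) − 5 = -3.962
M = m − 5 log₁₀(d/10) = 0.28 + 3.962 = 4.242

M ≈ 4.24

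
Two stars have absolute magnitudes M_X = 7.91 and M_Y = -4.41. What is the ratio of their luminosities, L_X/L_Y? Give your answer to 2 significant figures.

L_X/L_Y ≈ 1.2×10^-5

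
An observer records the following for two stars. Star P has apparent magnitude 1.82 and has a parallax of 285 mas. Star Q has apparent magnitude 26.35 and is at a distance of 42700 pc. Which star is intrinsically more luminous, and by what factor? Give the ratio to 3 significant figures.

Star P is more luminous, by a factor of 43.8.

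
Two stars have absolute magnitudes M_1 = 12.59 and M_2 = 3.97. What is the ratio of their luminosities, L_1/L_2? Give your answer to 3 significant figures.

ΔM = M_1 − M_2 = 8.62
L_1/L_2 = 10^(−0.4 ΔM) = 10^-3.448 = 3.565×10^-4

L_1/L_2 ≈ 3.56×10^-4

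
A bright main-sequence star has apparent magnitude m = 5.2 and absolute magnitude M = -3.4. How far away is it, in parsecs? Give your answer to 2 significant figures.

μ = m − M = 8.600
m − M = 5 log₁₀ d − 5
log₁₀ d = (m − M)/5 + 1 = 2.7200
d = 10^2.7200 = 524.8 pc

d ≈ 520 pc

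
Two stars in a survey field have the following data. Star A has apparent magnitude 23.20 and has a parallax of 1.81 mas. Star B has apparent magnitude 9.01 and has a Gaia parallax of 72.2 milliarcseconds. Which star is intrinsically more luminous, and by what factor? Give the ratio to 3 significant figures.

Star A: p = 1.81 mas = 1.81×10^-3″ → d = 1/p = 552.5 pc
Star A: M = m − 5 log₁₀ d + 5 = 23.20 − 5·2.7423 + 5 = 14.488
Star B: p = 72.2 mas = 0.0722″ → d = 1/p = 13.85 pc
Star B: M = m − 5 log₁₀ d + 5 = 9.01 − 5·1.1415 + 5 = 8.303
ΔM = M_A − M_B = 14.488 − (8.303) = 6.186; smaller M is more luminous → Star B.
L ratio = 10^(0.4 |ΔM|) = 10^2.474 = 298.0

Star B is more luminous, by a factor of 298.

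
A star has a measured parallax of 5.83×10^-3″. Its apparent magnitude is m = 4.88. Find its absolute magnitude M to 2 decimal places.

d = 1/p = 1/5.83×10^-3″ = 171.5 pc
5 log₁₀(d/10 pc) = 5 log₁₀(171.5) − 5 = 6.172
M = m − 5 log₁₀(d/10) = 4.88 − 6.172 = -1.292

M ≈ -1.29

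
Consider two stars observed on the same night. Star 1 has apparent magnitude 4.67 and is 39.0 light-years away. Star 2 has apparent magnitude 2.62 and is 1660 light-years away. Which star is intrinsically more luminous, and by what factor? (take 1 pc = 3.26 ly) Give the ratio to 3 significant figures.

Star 2 is more luminous, by a factor of 12000.

Star 1: d = 39.0 ly / 3.26 = 11.96 pc
Star 1: M = m − 5 log₁₀ d + 5 = 4.67 − 5·1.0778 + 5 = 4.281
Star 2: d = 1660 ly / 3.26 = 509.2 pc
Star 2: M = m − 5 log₁₀ d + 5 = 2.62 − 5·2.7069 + 5 = -5.914
ΔM = M_1 − M_2 = 4.281 − (-5.914) = 10.195; smaller M is more luminous → Star 2.
L ratio = 10^(0.4 |ΔM|) = 10^4.078 = 11970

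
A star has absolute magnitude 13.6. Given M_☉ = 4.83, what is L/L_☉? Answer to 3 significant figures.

L/L_☉ ≈ 3.10×10^-4

M − M_☉ = 13.6 − 4.83 = 8.770
L/L_☉ = 10^(−0.4 (M − M_☉)) = 10^-3.508 = 3.105×10^-4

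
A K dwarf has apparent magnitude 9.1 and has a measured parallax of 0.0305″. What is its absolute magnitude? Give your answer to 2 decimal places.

d = 1/p = 1/0.0305″ = 32.79 pc
5 log₁₀(d/10 pc) = 5 log₁₀(32.79) − 5 = 2.579
M = m − 5 log₁₀(d/10) = 9.1 − 2.579 = 6.521

M ≈ 6.52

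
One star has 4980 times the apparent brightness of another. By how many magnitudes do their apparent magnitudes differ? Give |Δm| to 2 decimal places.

Pogson: Δm = −2.5 log₁₀(ratio) = −2.5 log₁₀(4980) = −2.5 × 3.6972 = -9.243

|Δm| ≈ 9.24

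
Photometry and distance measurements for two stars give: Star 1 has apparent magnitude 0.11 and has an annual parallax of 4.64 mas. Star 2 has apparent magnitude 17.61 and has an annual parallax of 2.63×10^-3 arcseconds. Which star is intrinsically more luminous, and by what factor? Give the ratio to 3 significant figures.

Star 1: p = 4.64 mas = 4.64×10^-3″ → d = 1/p = 215.5 pc
Star 1: M = m − 5 log₁₀ d + 5 = 0.11 − 5·2.3335 + 5 = -6.557
Star 2: d = 1/p = 1/2.63×10^-3″ = 380.2 pc
Star 2: M = m − 5 log₁₀ d + 5 = 17.61 − 5·2.5800 + 5 = 9.710
ΔM = M_1 − M_2 = -6.557 − (9.710) = -16.267; smaller M is more luminous → Star 1.
L ratio = 10^(0.4 |ΔM|) = 10^6.507 = 3.213×10^6

Star 1 is more luminous, by a factor of 3.21×10^6.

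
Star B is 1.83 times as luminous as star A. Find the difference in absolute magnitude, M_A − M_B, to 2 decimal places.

M_A − M_B ≈ 0.66

Pogson: ΔM = −2.5 log₁₀(ratio) = −2.5 log₁₀(1.83) = −2.5 × 0.2625 = -0.656
Star B is brighter so has the smaller magnitude: M_A − M_B is positive.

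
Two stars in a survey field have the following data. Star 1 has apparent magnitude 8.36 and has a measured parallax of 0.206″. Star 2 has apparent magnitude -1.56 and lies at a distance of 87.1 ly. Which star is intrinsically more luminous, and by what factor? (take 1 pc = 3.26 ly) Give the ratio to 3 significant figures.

Star 1: d = 1/p = 1/0.206″ = 4.854 pc
Star 1: M = m − 5 log₁₀ d + 5 = 8.36 − 5·0.6861 + 5 = 9.929
Star 2: d = 87.1 ly / 3.26 = 26.72 pc
Star 2: M = m − 5 log₁₀ d + 5 = -1.56 − 5·1.4268 + 5 = -3.694
ΔM = M_1 − M_2 = 9.929 − (-3.694) = 13.623; smaller M is more luminous → Star 2.
L ratio = 10^(0.4 |ΔM|) = 10^5.449 = 281400

Star 2 is more luminous, by a factor of 281000.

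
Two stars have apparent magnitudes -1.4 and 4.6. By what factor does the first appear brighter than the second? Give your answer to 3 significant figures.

251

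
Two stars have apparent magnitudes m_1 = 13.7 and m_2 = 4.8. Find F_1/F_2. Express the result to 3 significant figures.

F_1/F_2 ≈ 2.75×10^-4

Magnitude difference = 8.9
Flux ratio = 10^(−0.4 Δm) = 10^(−0.4 × 8.9) = 10^-3.560 = 2.754×10^-4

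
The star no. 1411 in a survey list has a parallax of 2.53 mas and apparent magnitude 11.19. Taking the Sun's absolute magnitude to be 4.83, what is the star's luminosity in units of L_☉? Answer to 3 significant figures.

L/L_☉ ≈ 4.46

d = 1/p = 1000/2.53 mas = 395.3 pc
M = m − 5 log₁₀ d + 5 = 11.19 − 5·2.5969 + 5 = 3.206
M − M_☉ = 3.206 − 4.83 = -1.624
L/L_☉ = 10^(−0.4 × -1.624) = 4.464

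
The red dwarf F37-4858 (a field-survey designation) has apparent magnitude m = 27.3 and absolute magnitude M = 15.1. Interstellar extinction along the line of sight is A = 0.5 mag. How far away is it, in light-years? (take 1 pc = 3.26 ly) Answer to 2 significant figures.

d ≈ 7100 ly

m − M = 5 log₁₀(d/10 pc) + A  ⇒  27.3 − (15.1) − 0.5 = 5 log₁₀(d/10)
11.700 = 5 log₁₀(d/10)
log₁₀ d = (m − M − A)/5 + 1 = 3.3400
d = 10^3.3400 = 2188 pc
= 7132 ly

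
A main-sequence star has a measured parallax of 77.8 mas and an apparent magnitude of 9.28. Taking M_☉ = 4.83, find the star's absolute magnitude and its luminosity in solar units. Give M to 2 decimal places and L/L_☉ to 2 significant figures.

M ≈ 8.73; L/L_☉ ≈ 0.027

d = 1/p = 1000/77.8 mas = 12.85 pc
M = m − 5 log₁₀ d + 5 = 9.28 − 5·1.1090 + 5 = 8.735
M − M_☉ = 8.735 − 4.83 = 3.905
L/L_☉ = 10^(−0.4 × 3.905) = 0.02742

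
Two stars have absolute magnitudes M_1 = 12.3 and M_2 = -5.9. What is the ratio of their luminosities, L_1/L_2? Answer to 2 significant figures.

ΔM = M_1 − M_2 = 18.2
L_1/L_2 = 10^(−0.4 ΔM) = 10^-7.280 = 5.248×10^-8

L_1/L_2 ≈ 5.2×10^-8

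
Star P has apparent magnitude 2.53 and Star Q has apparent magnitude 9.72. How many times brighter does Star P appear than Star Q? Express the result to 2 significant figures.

750

Δm = 2.53 − (9.72) = -7.19
Flux ratio = 10^(−0.4 Δm) = 10^(−0.4 × -7.19) = 10^2.876 = 751.6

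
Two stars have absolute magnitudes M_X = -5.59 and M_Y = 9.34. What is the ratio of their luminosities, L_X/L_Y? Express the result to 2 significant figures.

ΔM = M_X − M_Y = -14.93
L_X/L_Y = 10^(−0.4 ΔM) = 10^5.972 = 937600

L_X/L_Y ≈ 940000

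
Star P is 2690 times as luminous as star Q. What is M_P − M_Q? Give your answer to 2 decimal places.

M_P − M_Q ≈ -8.57

Pogson: ΔM = −2.5 log₁₀(ratio) = −2.5 log₁₀(2690) = −2.5 × 3.4298 = -8.574
Star P is brighter, so it has the smaller magnitude: the difference is negative.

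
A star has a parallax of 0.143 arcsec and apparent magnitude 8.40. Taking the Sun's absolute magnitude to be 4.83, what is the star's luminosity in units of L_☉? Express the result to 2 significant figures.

d = 1/p = 1/0.143″ = 6.993 pc
M = m − 5 log₁₀ d + 5 = 8.40 − 5·0.8447 + 5 = 9.177
M − M_☉ = 9.177 − 4.83 = 4.347
L/L_☉ = 10^(−0.4 × 4.347) = 0.01825

L/L_☉ ≈ 0.018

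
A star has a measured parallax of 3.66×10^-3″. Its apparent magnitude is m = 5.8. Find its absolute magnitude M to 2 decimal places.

d = 1/p = 1/3.66×10^-3″ = 273.2 pc
5 log₁₀(d/10 pc) = 5 log₁₀(273.2) − 5 = 7.183
M = m − 5 log₁₀(d/10) = 5.8 − 7.183 = -1.383

M ≈ -1.38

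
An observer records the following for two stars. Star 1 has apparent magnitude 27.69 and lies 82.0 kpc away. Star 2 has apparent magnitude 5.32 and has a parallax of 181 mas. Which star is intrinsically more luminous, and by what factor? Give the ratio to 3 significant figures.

Star 2 is more luminous, by a factor of 4.03.

Star 1: d = 82.0 kpc = 82000 pc
Star 1: M = m − 5 log₁₀ d + 5 = 27.69 − 5·4.9138 + 5 = 8.121
Star 2: p = 181 mas = 0.181″ → d = 1/p = 5.525 pc
Star 2: M = m − 5 log₁₀ d + 5 = 5.32 − 5·0.7423 + 5 = 6.608
ΔM = M_1 − M_2 = 8.121 − (6.608) = 1.513; smaller M is more luminous → Star 2.
L ratio = 10^(0.4 |ΔM|) = 10^0.605 = 4.027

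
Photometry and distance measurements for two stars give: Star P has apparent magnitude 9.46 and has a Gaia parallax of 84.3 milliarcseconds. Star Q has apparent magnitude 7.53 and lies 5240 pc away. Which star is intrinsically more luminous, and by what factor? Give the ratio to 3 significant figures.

Star Q is more luminous, by a factor of 1.15×10^6.

Star P: p = 84.3 mas = 0.0843″ → d = 1/p = 11.86 pc
Star P: M = m − 5 log₁₀ d + 5 = 9.46 − 5·1.0742 + 5 = 9.089
Star Q: M = m − 5 log₁₀ d + 5 = 7.53 − 5·3.7193 + 5 = -6.067
ΔM = M_P − M_Q = 9.089 − (-6.067) = 15.156; smaller M is more luminous → Star Q.
L ratio = 10^(0.4 |ΔM|) = 10^6.062 = 1.154×10^6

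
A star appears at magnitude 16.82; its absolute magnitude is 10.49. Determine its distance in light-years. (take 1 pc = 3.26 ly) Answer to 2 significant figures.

d ≈ 600 ly

μ = m − M = 6.330
m − M = 5 log₁₀ d − 5
log₁₀ d = (m − M)/5 + 1 = 2.2660
d = 10^2.2660 = 184.5 pc
= 601.5 ly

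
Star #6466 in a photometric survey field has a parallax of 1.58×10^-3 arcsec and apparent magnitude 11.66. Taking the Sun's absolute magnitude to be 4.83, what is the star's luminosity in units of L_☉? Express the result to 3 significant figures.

L/L_☉ ≈ 7.42

d = 1/p = 1/1.58×10^-3″ = 632.9 pc
M = m − 5 log₁₀ d + 5 = 11.66 − 5·2.8013 + 5 = 2.653
M − M_☉ = 2.653 − 4.83 = -2.177
L/L_☉ = 10^(−0.4 × -2.177) = 7.425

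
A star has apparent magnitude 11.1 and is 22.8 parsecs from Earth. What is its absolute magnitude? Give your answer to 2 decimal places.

M ≈ 9.31

5 log₁₀(d/10 pc) = 5 log₁₀(22.80) − 5 = 1.790
M = m − 5 log₁₀(d/10) = 11.1 − 1.790 = 9.310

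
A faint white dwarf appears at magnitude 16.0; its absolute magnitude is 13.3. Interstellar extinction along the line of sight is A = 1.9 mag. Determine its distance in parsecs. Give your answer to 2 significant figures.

m − M = 5 log₁₀(d/10 pc) + A  ⇒  16.0 − (13.3) − 1.9 = 5 log₁₀(d/10)
0.800 = 5 log₁₀(d/10)
log₁₀ d = (m − M − A)/5 + 1 = 1.1600
d = 10^1.1600 = 14.45 pc

d ≈ 14 pc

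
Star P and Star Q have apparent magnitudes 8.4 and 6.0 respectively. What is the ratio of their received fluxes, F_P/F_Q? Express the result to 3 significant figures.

Δm = 8.4 − (6.0) = 2.4
Flux ratio = 10^(−0.4 Δm) = 10^(−0.4 × 2.4) = 10^-0.960 = 0.1096

F_P/F_Q ≈ 0.110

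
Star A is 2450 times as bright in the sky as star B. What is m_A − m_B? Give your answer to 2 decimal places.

Pogson: Δm = −2.5 log₁₀(ratio) = −2.5 log₁₀(2450) = −2.5 × 3.3892 = -8.473
Star A is brighter, so it has the smaller magnitude: the difference is negative.

m_A − m_B ≈ -8.47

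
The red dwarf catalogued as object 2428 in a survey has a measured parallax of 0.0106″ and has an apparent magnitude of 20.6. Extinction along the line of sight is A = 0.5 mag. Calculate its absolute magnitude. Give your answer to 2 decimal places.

M ≈ 15.23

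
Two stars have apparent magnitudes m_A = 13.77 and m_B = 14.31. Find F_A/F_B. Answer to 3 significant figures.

F_A/F_B ≈ 1.64

Δm = 13.77 − (14.31) = -0.54
Flux ratio = 10^(−0.4 Δm) = 10^(−0.4 × -0.54) = 10^0.216 = 1.644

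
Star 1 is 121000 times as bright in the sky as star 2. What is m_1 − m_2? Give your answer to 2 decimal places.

Pogson: Δm = −2.5 log₁₀(ratio) = −2.5 log₁₀(121000) = −2.5 × 5.0828 = -12.707
Star 1 is brighter, so it has the smaller magnitude: the difference is negative.

m_1 − m_2 ≈ -12.71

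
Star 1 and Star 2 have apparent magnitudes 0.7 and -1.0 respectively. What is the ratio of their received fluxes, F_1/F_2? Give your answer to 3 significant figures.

F_1/F_2 ≈ 0.209

Δm = 0.7 − (-1.0) = 1.7
Flux ratio = 10^(−0.4 Δm) = 10^(−0.4 × 1.7) = 10^-0.680 = 0.2089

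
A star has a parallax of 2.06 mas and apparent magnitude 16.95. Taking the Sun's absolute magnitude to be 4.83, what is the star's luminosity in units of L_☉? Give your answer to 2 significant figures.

L/L_☉ ≈ 0.033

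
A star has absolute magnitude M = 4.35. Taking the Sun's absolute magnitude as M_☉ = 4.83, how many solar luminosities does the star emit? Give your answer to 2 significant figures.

L/L_☉ ≈ 1.6

M − M_☉ = 4.35 − 4.83 = -0.480
L/L_☉ = 10^(−0.4 (M − M_☉)) = 10^0.192 = 1.556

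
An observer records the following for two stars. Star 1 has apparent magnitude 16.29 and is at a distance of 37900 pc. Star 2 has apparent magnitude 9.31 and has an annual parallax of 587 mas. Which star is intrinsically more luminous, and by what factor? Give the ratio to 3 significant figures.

Star 1 is more luminous, by a factor of 799000.

Star 1: M = m − 5 log₁₀ d + 5 = 16.29 − 5·4.5786 + 5 = -1.603
Star 2: p = 587 mas = 0.587″ → d = 1/p = 1.704 pc
Star 2: M = m − 5 log₁₀ d + 5 = 9.31 − 5·0.2314 + 5 = 13.153
ΔM = M_1 − M_2 = -1.603 − (13.153) = -14.756; smaller M is more luminous → Star 1.
L ratio = 10^(0.4 |ΔM|) = 10^5.903 = 799000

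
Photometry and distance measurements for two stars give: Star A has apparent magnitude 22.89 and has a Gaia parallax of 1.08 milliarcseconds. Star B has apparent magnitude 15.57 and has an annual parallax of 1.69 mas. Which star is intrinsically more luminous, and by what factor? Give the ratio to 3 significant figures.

Star A: p = 1.08 mas = 1.08×10^-3″ → d = 1/p = 925.9 pc
Star A: M = m − 5 log₁₀ d + 5 = 22.89 − 5·2.9666 + 5 = 13.057
Star B: p = 1.69 mas = 1.69×10^-3″ → d = 1/p = 591.7 pc
Star B: M = m − 5 log₁₀ d + 5 = 15.57 − 5·2.7721 + 5 = 6.709
ΔM = M_A − M_B = 13.057 − (6.709) = 6.348; smaller M is more luminous → Star B.
L ratio = 10^(0.4 |ΔM|) = 10^2.539 = 346.0

Star B is more luminous, by a factor of 346.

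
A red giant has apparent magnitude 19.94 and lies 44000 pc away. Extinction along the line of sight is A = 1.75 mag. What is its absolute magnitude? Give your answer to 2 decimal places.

M ≈ -0.03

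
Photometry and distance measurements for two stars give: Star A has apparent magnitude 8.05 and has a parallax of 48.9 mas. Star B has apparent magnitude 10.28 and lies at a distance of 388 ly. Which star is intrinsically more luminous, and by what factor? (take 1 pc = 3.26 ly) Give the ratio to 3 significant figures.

Star A: p = 48.9 mas = 0.0489″ → d = 1/p = 20.45 pc
Star A: M = m − 5 log₁₀ d + 5 = 8.05 − 5·1.3107 + 5 = 6.497
Star B: d = 388 ly / 3.26 = 119.0 pc
Star B: M = m − 5 log₁₀ d + 5 = 10.28 − 5·2.0756 + 5 = 4.902
ΔM = M_A − M_B = 6.497 − (4.902) = 1.595; smaller M is more luminous → Star B.
L ratio = 10^(0.4 |ΔM|) = 10^0.638 = 4.344

Star B is more luminous, by a factor of 4.34.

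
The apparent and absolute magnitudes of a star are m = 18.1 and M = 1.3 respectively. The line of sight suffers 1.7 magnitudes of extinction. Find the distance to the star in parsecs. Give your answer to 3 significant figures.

d ≈ 10500 pc

m − M = 5 log₁₀(d/10 pc) + A  ⇒  18.1 − (1.3) − 1.7 = 5 log₁₀(d/10)
15.100 = 5 log₁₀(d/10)
log₁₀ d = (m − M − A)/5 + 1 = 4.0200
d = 10^4.0200 = 10470 pc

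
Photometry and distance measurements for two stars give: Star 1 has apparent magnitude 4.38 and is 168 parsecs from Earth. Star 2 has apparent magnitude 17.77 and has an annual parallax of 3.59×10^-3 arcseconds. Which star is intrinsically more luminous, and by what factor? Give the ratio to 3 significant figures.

Star 1 is more luminous, by a factor of 82600.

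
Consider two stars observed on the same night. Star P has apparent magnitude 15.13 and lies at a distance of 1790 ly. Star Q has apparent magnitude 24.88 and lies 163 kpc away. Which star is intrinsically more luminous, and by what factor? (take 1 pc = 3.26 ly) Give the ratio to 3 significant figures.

Star Q is more luminous, by a factor of 11.1.

Star P: d = 1790 ly / 3.26 = 549.1 pc
Star P: M = m − 5 log₁₀ d + 5 = 15.13 − 5·2.7396 + 5 = 6.432
Star Q: d = 163 kpc = 163000 pc
Star Q: M = m − 5 log₁₀ d + 5 = 24.88 − 5·5.2122 + 5 = 3.819
ΔM = M_P − M_Q = 6.432 − (3.819) = 2.613; smaller M is more luminous → Star Q.
L ratio = 10^(0.4 |ΔM|) = 10^1.045 = 11.09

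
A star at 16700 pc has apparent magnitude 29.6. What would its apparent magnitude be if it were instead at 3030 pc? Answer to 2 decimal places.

m ≈ 25.89

Flux ∝ 1/d², so Δm = 5 log₁₀(d₂/d₁) = 5 log₁₀(3030/16700) = -3.706
m₂ = m₁ + Δm = 29.6 + (-3.706) = 25.894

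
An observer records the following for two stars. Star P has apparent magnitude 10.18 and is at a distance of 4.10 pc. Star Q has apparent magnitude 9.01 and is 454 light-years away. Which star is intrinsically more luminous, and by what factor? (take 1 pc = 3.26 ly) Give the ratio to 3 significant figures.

Star Q is more luminous, by a factor of 3390.

Star P: M = m − 5 log₁₀ d + 5 = 10.18 − 5·0.6128 + 5 = 12.116
Star Q: d = 454 ly / 3.26 = 139.3 pc
Star Q: M = m − 5 log₁₀ d + 5 = 9.01 − 5·2.1438 + 5 = 3.291
ΔM = M_P − M_Q = 12.116 − (3.291) = 8.825; smaller M is more luminous → Star Q.
L ratio = 10^(0.4 |ΔM|) = 10^3.530 = 3389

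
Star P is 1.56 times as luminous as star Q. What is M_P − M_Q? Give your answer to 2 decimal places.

M_P − M_Q ≈ -0.48

Pogson: ΔM = −2.5 log₁₀(ratio) = −2.5 log₁₀(1.56) = −2.5 × 0.1931 = -0.483
Star P is brighter, so it has the smaller magnitude: the difference is negative.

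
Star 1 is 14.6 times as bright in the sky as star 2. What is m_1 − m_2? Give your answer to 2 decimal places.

m_1 − m_2 ≈ -2.91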